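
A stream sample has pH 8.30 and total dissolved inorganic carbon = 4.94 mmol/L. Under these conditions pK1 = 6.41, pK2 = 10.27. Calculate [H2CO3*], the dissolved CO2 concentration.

α₀ = 1 / (1 + K1/[H⁺] + K1K2/[H⁺]²) = 1 / (1 + 10^+1.89 + 10^-0.08)
   = 1 / (1 + 77.625 + 0.83176) = 1/79.456 = 0.01259
[CO2*] = α₀ × DIC = 0.01259 × 4.94 = 0.0622 mmol/L

[CO2*] = 0.0622 mmol/L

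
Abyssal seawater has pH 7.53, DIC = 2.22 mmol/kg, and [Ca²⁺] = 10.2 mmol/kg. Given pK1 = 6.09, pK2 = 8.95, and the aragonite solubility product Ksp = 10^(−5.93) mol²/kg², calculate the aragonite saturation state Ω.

Ω = 0.682

α₂ = 1 / (1 + [H⁺]/K2 + [H⁺]²/(K1K2)) = 1 / (1 + 10^+1.42 + 10^-0.02)
   = 1 / (1 + 26.303 + 0.95499) = 1/28.258 = 0.03539
[CO3²⁻] = α₂ × DIC = 0.03539 × 2.22 = 0.07856 mmol/kg
Ksp = 10^(−5.93) = 1.175×10^-6
Ω = [Ca²⁺][CO3²⁻]/Ksp = (10.2×10^-3)(7.856×10^-5) / 1.175×10^-6 = 0.682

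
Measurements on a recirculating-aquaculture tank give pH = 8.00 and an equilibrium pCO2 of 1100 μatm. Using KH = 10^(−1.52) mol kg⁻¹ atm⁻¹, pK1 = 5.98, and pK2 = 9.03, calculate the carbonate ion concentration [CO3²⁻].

[CO2*] = KH · pCO2 = 10^(−1.52) × 1100×10^-6 = 3.322×10^-5 mol/kg
α₀ = 1/(1 + K1/[H⁺] + K1K2/[H⁺]²) = 1/(1 + 10^+2.02 + 10^+0.99) = 0.008659
DIC = [CO2*]/α₀ = 3.322×10^-5 / 0.008659 = 3.836 mmol/kg
[CO3²⁻] = α₂·DIC; α₂ = 0.08462, so [CO3²⁻] = 0.08462 × 3.836 = 0.325 mmol/kg

[CO3²⁻] = 0.325 mmol/kg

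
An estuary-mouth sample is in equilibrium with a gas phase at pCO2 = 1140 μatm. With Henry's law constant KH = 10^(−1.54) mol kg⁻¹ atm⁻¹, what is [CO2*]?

KH = 10^(−1.54) = 2.884×10^-2 mol kg⁻¹ atm⁻¹
[CO2*] = KH · pCO2 = 2.884×10^-2 × 1140×10^-6 atm = 3.29×10^-5 mol/kg

[CO2*] = 32.9 μmol/kg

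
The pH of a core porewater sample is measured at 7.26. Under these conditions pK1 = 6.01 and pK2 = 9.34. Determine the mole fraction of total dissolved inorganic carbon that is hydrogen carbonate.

α₁ = 1 / (1 + [H⁺]/K1 + K2/[H⁺]) = 1 / (1 + 10^-1.25 + 10^-2.08)
   = 1 / (1 + 0.056234 + 0.0083176) = 1/1.0646 = 0.9394

α₁ = 0.939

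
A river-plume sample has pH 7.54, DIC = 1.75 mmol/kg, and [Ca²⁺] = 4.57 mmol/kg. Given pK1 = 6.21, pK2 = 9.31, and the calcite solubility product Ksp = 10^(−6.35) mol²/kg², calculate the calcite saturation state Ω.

Ω = 0.286

α₂ = 1 / (1 + [H⁺]/K2 + [H⁺]²/(K1K2)) = 1 / (1 + 10^+1.77 + 10^+0.44)
   = 1 / (1 + 58.884 + 2.7542) = 1/62.639 = 0.01596
[CO3²⁻] = α₂ × DIC = 0.01596 × 1.75 = 0.02794 mmol/kg
Ksp = 10^(−6.35) = 4.467×10^-7
Ω = [Ca²⁺][CO3²⁻]/Ksp = (4.57×10^-3)(2.794×10^-5) / 4.467×10^-7 = 0.286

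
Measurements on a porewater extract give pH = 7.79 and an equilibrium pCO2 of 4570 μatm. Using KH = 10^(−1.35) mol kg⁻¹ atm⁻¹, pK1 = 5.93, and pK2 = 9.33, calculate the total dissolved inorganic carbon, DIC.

DIC = 15.4 mmol/kg

[CO2*] = KH · pCO2 = 10^(−1.35) × 4570×10^-6 = 2.041×10^-4 mol/kg
α₀ = 1/(1 + K1/[H⁺] + K1K2/[H⁺]²) = 1/(1 + 10^+1.86 + 10^+0.32) = 0.01324
DIC = [CO2*]/α₀ = 2.041×10^-4 / 0.01324 = 15.4 mmol/kg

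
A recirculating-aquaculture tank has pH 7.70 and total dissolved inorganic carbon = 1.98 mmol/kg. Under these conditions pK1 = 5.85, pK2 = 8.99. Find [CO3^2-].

α₂ = 1 / (1 + [H⁺]/K2 + [H⁺]²/(K1K2)) = 1 / (1 + 10^+1.29 + 10^-0.56)
   = 1 / (1 + 19.498 + 0.27542) = 1/20.774 = 0.04814
[CO3²⁻] = α₂ × DIC = 0.04814 × 1.98 = 0.0953 mmol/kg

[CO3²⁻] = 0.0953 mmol/kg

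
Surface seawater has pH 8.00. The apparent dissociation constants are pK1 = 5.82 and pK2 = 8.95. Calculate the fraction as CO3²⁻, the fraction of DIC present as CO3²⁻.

α₂ = 0.100

α₂ = 1 / (1 + [H⁺]/K2 + [H⁺]²/(K1K2)) = 1 / (1 + 10^+0.95 + 10^-1.23)
   = 1 / (1 + 8.9125 + 0.058884) = 1/9.9714 = 0.1003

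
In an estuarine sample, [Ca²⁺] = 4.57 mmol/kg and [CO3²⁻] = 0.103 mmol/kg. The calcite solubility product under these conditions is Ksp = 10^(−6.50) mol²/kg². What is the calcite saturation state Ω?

Ksp = 10^(−6.50) = 3.162×10^-7
Ω = [Ca²⁺][CO3²⁻]/Ksp = (4.57×10^-3)(0.103×10^-3) / 3.162×10^-7 = 1.49

Ω = 1.49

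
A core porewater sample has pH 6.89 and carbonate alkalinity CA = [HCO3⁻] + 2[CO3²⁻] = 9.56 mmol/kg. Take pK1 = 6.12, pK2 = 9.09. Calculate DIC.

DIC = 11.1 mmol/kg

CA = [HCO3⁻] + 2[CO3²⁻] = (α₁ + 2α₂)·DIC
At pH 6.89: [H⁺]/K1 = 10^-0.77 = 0.16982, K2/[H⁺] = 10^-2.20 = 0.0063096
α₁ = 1/(1 + 0.16982 + 0.0063096) = 1/1.1761 = 0.8502; α₂ = α₁·K2/[H⁺] = 0.005365
α₁ + 2α₂ = 0.8610
DIC = CA / (α₁ + 2α₂) = 9.56 / 0.8610 = 11.1 mmol/kg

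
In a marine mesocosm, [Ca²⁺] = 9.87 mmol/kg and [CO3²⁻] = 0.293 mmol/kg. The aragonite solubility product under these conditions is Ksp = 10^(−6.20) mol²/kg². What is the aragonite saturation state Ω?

Ksp = 10^(−6.20) = 6.310×10^-7
Ω = [Ca²⁺][CO3²⁻]/Ksp = (9.87×10^-3)(0.293×10^-3) / 6.310×10^-7 = 4.58

Ω = 4.58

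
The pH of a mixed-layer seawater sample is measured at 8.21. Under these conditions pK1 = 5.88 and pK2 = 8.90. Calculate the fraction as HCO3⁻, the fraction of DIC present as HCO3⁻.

α₁ = 1 / (1 + [H⁺]/K1 + K2/[H⁺]) = 1 / (1 + 10^-2.33 + 10^-0.69)
   = 1 / (1 + 0.0046774 + 0.20417) = 1/1.2089 = 0.8272

α₁ = 0.827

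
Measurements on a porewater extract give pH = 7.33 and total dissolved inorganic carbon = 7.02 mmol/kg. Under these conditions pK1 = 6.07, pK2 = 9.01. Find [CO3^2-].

[CO3²⁻] = 0.136 mmol/kg

α₂ = 1 / (1 + [H⁺]/K2 + [H⁺]²/(K1K2)) = 1 / (1 + 10^+1.68 + 10^+0.42)
   = 1 / (1 + 47.863 + 2.6303) = 1/51.493 = 0.01942
[CO3²⁻] = α₂ × DIC = 0.01942 × 7.02 = 0.136 mmol/kg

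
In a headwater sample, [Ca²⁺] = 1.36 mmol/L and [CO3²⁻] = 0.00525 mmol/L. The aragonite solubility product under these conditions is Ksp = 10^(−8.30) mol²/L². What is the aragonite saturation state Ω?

Ω = 1.42

Ksp = 10^(−8.30) = 5.012×10^-9
Ω = [Ca²⁺][CO3²⁻]/Ksp = (1.36×10^-3)(0.00525×10^-3) / 5.012×10^-9 = 1.42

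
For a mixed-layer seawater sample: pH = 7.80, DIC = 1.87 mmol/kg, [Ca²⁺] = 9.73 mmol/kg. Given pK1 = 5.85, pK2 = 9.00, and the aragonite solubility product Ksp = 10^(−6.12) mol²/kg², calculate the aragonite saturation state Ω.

α₂ = 1 / (1 + [H⁺]/K2 + [H⁺]²/(K1K2)) = 1 / (1 + 10^+1.20 + 10^-0.75)
   = 1 / (1 + 15.849 + 0.17783) = 1/17.027 = 0.05873
[CO3²⁻] = α₂ × DIC = 0.05873 × 1.87 = 0.1098 mmol/kg
Ksp = 10^(−6.12) = 7.586×10^-7
Ω = [Ca²⁺][CO3²⁻]/Ksp = (9.73×10^-3)(1.098×10^-4) / 7.586×10^-7 = 1.41

Ω = 1.41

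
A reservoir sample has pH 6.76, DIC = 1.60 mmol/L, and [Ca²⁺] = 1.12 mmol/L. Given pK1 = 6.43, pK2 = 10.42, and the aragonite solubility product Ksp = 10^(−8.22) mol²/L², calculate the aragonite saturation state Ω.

Ω = 0.0443

α₂ = 1 / (1 + [H⁺]/K2 + [H⁺]²/(K1K2)) = 1 / (1 + 10^+3.66 + 10^+3.33)
   = 1 / (1 + 4570.9 + 2138.0) = 1/6709.8 = 0.0001490
[CO3²⁻] = α₂ × DIC = 0.0001490 × 1.60 = 0.0002385 mmol/L = 0.2385 μmol/L
Ksp = 10^(−8.22) = 6.026×10^-9
Ω = [Ca²⁺][CO3²⁻]/Ksp = (1.12×10^-3)(2.385×10^-7) / 6.026×10^-9 = 0.0443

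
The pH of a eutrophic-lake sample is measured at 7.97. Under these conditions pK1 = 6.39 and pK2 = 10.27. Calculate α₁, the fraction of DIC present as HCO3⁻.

α₁ = 1 / (1 + [H⁺]/K1 + K2/[H⁺]) = 1 / (1 + 10^-1.58 + 10^-2.30)
   = 1 / (1 + 0.026303 + 0.0050119) = 1/1.0313 = 0.9696

α₁ = 0.970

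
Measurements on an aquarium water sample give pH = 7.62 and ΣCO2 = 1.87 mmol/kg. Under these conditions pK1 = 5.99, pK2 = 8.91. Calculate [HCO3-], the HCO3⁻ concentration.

[HCO3⁻] = 1.74 mmol/kg

α₁ = 1 / (1 + [H⁺]/K1 + K2/[H⁺]) = 1 / (1 + 10^-1.63 + 10^-1.29)
   = 1 / (1 + 0.023442 + 0.051286) = 1/1.0747 = 0.9305
[HCO3⁻] = α₁ × DIC = 0.9305 × 1.87 = 1.74 mmol/kg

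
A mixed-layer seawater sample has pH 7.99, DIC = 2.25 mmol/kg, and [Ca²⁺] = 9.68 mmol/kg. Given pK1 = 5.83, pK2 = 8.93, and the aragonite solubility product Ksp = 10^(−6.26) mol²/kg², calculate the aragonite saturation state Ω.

Ω = 4.06

α₂ = 1 / (1 + [H⁺]/K2 + [H⁺]²/(K1K2)) = 1 / (1 + 10^+0.94 + 10^-1.22)
   = 1 / (1 + 8.7096 + 0.060256) = 1/9.7699 = 0.1024
[CO3²⁻] = α₂ × DIC = 0.1024 × 2.25 = 0.2303 mmol/kg
Ksp = 10^(−6.26) = 5.495×10^-7
Ω = [Ca²⁺][CO3²⁻]/Ksp = (9.68×10^-3)(2.303×10^-4) / 5.495×10^-7 = 4.06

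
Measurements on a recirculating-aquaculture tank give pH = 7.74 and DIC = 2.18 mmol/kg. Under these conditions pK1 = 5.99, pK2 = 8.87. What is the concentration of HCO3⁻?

α₁ = 1 / (1 + [H⁺]/K1 + K2/[H⁺]) = 1 / (1 + 10^-1.75 + 10^-1.13)
   = 1 / (1 + 0.017783 + 0.074131) = 1/1.0919 = 0.9158
[HCO3⁻] = α₁ × DIC = 0.9158 × 2.18 = 2.00 mmol/kg

[HCO3⁻] = 2.00 mmol/kg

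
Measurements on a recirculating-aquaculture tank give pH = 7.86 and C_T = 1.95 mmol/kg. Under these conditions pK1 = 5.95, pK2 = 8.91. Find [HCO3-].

[HCO3⁻] = 1.77 mmol/kg

α₁ = 1 / (1 + [H⁺]/K1 + K2/[H⁺]) = 1 / (1 + 10^-1.91 + 10^-1.05)
   = 1 / (1 + 0.012303 + 0.089125) = 1/1.1014 = 0.9079
[HCO3⁻] = α₁ × DIC = 0.9079 × 1.95 = 1.77 mmol/kg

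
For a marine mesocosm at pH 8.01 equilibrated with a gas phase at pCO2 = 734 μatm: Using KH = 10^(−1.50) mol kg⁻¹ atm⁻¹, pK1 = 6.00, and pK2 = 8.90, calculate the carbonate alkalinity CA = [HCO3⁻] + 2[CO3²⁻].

CA = 2.99 mmol/kg

[CO2*] = KH · pCO2 = 10^(−1.50) × 734×10^-6 = 2.321×10^-5 mol/kg
α₀ = 1/(1 + K1/[H⁺] + K1K2/[H⁺]²) = 1/(1 + 10^+2.01 + 10^+1.12) = 0.008583
DIC = [CO2*]/α₀ = 2.321×10^-5 / 0.008583 = 2.704 mmol/kg
CA = (α₁ + 2α₂)·DIC = (0.8783 + 2×0.1131) × 2.704 = 2.99 mmol/kg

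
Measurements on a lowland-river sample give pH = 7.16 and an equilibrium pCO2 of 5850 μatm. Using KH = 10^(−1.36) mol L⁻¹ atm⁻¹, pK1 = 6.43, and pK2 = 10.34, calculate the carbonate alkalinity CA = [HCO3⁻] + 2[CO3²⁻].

CA = 1.37 mmol/L

[CO2*] = KH · pCO2 = 10^(−1.36) × 5850×10^-6 = 2.554×10^-4 mol/L
α₀ = 1/(1 + K1/[H⁺] + K1K2/[H⁺]²) = 1/(1 + 10^+0.73 + 10^-2.45) = 0.1569
DIC = [CO2*]/α₀ = 2.554×10^-4 / 0.1569 = 1.628 mmol/L
CA = (α₁ + 2α₂)·DIC = (0.8426 + 2×0.0005567) × 1.628 = 1.37 mmol/L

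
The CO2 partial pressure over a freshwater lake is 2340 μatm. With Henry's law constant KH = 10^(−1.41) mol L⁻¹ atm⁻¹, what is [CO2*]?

[CO2*] = 91.0 μmol/L

KH = 10^(−1.41) = 3.890×10^-2 mol L⁻¹ atm⁻¹
[CO2*] = KH · pCO2 = 3.890×10^-2 × 2340×10^-6 atm = 9.10×10^-5 mol/L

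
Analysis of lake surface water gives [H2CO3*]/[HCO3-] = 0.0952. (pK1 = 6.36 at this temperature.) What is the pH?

pH = 7.38

From K1 = [H⁺][HCO3-]/[H2CO3*]:  pH = pK1 − log₁₀([H2CO3*]/[HCO3-])
log₁₀(0.0952) = -1.021
pH = 6.36 − (-1.021) = 7.38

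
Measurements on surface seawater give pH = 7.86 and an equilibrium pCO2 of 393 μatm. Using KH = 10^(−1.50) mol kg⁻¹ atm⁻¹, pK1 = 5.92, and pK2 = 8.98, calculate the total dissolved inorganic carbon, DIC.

DIC = 1.18 mmol/kg

[CO2*] = KH · pCO2 = 10^(−1.50) × 393×10^-6 = 1.243×10^-5 mol/kg
α₀ = 1/(1 + K1/[H⁺] + K1K2/[H⁺]²) = 1/(1 + 10^+1.94 + 10^+0.82) = 0.01056
DIC = [CO2*]/α₀ = 1.243×10^-5 / 0.01056 = 1.18 mmol/kg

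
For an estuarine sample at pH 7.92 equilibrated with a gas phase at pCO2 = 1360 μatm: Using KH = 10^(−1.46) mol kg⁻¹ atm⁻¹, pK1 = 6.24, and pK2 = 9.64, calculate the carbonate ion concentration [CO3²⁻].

[CO2*] = KH · pCO2 = 10^(−1.46) × 1360×10^-6 = 4.716×10^-5 mol/kg
α₀ = 1/(1 + K1/[H⁺] + K1K2/[H⁺]²) = 1/(1 + 10^+1.68 + 10^-0.04) = 0.02009
DIC = [CO2*]/α₀ = 4.716×10^-5 / 0.02009 = 2.347 mmol/kg
[CO3²⁻] = α₂·DIC; α₂ = 0.01832, so [CO3²⁻] = 0.01832 × 2.347 = 0.0430 mmol/kg

[CO3²⁻] = 0.0430 mmol/kg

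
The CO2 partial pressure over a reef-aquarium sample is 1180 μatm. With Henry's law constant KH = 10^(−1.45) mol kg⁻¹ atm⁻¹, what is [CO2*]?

KH = 10^(−1.45) = 3.548×10^-2 mol kg⁻¹ atm⁻¹
[CO2*] = KH · pCO2 = 3.548×10^-2 × 1180×10^-6 atm = 4.19×10^-5 mol/kg

[CO2*] = 41.9 μmol/kg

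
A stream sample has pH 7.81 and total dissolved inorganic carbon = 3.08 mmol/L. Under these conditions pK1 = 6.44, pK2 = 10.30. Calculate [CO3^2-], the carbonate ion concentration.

[CO3²⁻] = 9.53 μmol/L

α₂ = 1 / (1 + [H⁺]/K2 + [H⁺]²/(K1K2)) = 1 / (1 + 10^+2.49 + 10^+1.12)
   = 1 / (1 + 309.03 + 13.183) = 1/323.21 = 0.003094
[CO3²⁻] = α₂ × DIC = 0.003094 × 3.08 = 0.00953 mmol/L = 9.53 μmol/L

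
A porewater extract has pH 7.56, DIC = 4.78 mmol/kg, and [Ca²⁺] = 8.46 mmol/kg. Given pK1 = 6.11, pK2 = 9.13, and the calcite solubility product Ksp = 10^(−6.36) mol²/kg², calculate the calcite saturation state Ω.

α₂ = 1 / (1 + [H⁺]/K2 + [H⁺]²/(K1K2)) = 1 / (1 + 10^+1.57 + 10^+0.12)
   = 1 / (1 + 37.154 + 1.3183) = 1/39.472 = 0.02533
[CO3²⁻] = α₂ × DIC = 0.02533 × 4.78 = 0.1211 mmol/kg
Ksp = 10^(−6.36) = 4.365×10^-7
Ω = [Ca²⁺][CO3²⁻]/Ksp = (8.46×10^-3)(1.211×10^-4) / 4.365×10^-7 = 2.35

Ω = 2.35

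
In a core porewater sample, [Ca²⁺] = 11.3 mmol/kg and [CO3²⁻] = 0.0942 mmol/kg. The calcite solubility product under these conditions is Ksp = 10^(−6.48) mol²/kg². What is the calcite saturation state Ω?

Ksp = 10^(−6.48) = 3.311×10^-7
Ω = [Ca²⁺][CO3²⁻]/Ksp = (11.3×10^-3)(0.0942×10^-3) / 3.311×10^-7 = 3.21

Ω = 3.21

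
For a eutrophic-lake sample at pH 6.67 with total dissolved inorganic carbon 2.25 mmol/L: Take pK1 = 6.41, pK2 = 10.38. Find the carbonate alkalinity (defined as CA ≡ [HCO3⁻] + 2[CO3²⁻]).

CA = [HCO3⁻] + 2[CO3²⁻] = (α₁ + 2α₂)·DIC
At pH 6.67: [H⁺]/K1 = 10^-0.26 = 0.54954, K2/[H⁺] = 10^-3.71 = 0.00019498
α₁ = 1/(1 + 0.54954 + 0.00019498) = 1/1.5497 = 0.6453; α₂ = α₁·K2/[H⁺] = 0.0001258
α₁ + 2α₂ = 0.6455
CA = 0.6455 × 2.25 = 1.45 mmol/L

CA = 1.45 mmol/L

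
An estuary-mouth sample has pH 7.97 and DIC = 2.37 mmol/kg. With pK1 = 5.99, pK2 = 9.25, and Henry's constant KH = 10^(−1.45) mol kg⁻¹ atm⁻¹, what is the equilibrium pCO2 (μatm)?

α₀ = 1 / (1 + K1/[H⁺] + K1K2/[H⁺]²) = 1 / (1 + 10^+1.98 + 10^+0.70)
   = 1 / (1 + 95.499 + 5.0119) = 1/101.51 = 0.009851
[CO2*] = α₀ × DIC = 0.009851 × 2.37 = 0.02335 mmol/kg
pCO2 = [CO2*]/KH = 2.335×10^-5 / 3.548×10^-2 = 658 μatm

pCO2 = 658 μatm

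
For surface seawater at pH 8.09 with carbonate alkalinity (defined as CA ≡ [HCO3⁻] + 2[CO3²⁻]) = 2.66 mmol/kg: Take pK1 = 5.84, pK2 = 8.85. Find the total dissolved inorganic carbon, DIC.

CA = [HCO3⁻] + 2[CO3²⁻] = (α₁ + 2α₂)·DIC
At pH 8.09: [H⁺]/K1 = 10^-2.25 = 0.0056234, K2/[H⁺] = 10^-0.76 = 0.17378
α₁ = 1/(1 + 0.0056234 + 0.17378) = 1/1.1794 = 0.8479; α₂ = α₁·K2/[H⁺] = 0.1473
α₁ + 2α₂ = 1.1426
DIC = CA / (α₁ + 2α₂) = 2.66 / 1.1426 = 2.33 mmol/kg

DIC = 2.33 mmol/kg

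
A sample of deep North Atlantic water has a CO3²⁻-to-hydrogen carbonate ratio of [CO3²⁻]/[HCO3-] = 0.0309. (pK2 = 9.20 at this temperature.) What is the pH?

pH = 7.69

From K2 = [H⁺][CO3²⁻]/[HCO3-]:  pH = pK2 + log₁₀([CO3²⁻]/[HCO3-])
log₁₀(0.0309) = -1.510
pH = 9.20 + (-1.510) = 7.69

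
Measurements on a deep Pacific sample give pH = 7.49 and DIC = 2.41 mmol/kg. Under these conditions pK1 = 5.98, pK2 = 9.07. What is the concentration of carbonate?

α₂ = 1 / (1 + [H⁺]/K2 + [H⁺]²/(K1K2)) = 1 / (1 + 10^+1.58 + 10^+0.07)
   = 1 / (1 + 38.019 + 1.1749) = 1/40.194 = 0.02488
[CO3²⁻] = α₂ × DIC = 0.02488 × 2.41 = 0.0600 mmol/kg

[CO3²⁻] = 0.0600 mmol/kg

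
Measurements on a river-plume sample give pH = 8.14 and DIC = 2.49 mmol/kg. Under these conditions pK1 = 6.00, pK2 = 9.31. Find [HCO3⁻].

[HCO3⁻] = 2.32 mmol/kg

α₁ = 1 / (1 + [H⁺]/K1 + K2/[H⁺]) = 1 / (1 + 10^-2.14 + 10^-1.17)
   = 1 / (1 + 0.0072444 + 0.067608) = 1/1.0749 = 0.9304
[HCO3⁻] = α₁ × DIC = 0.9304 × 2.49 = 2.32 mmol/kg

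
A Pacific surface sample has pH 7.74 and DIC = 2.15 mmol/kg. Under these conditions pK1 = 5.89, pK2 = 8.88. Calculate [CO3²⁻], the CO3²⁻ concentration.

[CO3²⁻] = 0.143 mmol/kg

α₂ = 1 / (1 + [H⁺]/K2 + [H⁺]²/(K1K2)) = 1 / (1 + 10^+1.14 + 10^-0.71)
   = 1 / (1 + 13.804 + 0.19498) = 1/14.999 = 0.06667
[CO3²⁻] = α₂ × DIC = 0.06667 × 2.15 = 0.143 mmol/kg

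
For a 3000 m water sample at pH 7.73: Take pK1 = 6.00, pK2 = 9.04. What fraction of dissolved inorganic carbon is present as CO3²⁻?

α₂ = 0.0459

α₂ = 1 / (1 + [H⁺]/K2 + [H⁺]²/(K1K2)) = 1 / (1 + 10^+1.31 + 10^-0.42)
   = 1 / (1 + 20.417 + 0.38019) = 1/21.798 = 0.04588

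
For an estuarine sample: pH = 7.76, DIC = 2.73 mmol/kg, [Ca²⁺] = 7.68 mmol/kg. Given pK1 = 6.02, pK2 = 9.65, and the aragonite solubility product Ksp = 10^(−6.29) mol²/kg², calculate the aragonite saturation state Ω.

Ω = 0.511

α₂ = 1 / (1 + [H⁺]/K2 + [H⁺]²/(K1K2)) = 1 / (1 + 10^+1.89 + 10^+0.15)
   = 1 / (1 + 77.625 + 1.4125) = 1/80.037 = 0.01249
[CO3²⁻] = α₂ × DIC = 0.01249 × 2.73 = 0.03411 mmol/kg
Ksp = 10^(−6.29) = 5.129×10^-7
Ω = [Ca²⁺][CO3²⁻]/Ksp = (7.68×10^-3)(3.411×10^-5) / 5.129×10^-7 = 0.511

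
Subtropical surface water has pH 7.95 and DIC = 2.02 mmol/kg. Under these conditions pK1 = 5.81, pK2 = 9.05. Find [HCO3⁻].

α₁ = 1 / (1 + [H⁺]/K1 + K2/[H⁺]) = 1 / (1 + 10^-2.14 + 10^-1.10)
   = 1 / (1 + 0.0072444 + 0.079433) = 1/1.0867 = 0.9202
[HCO3⁻] = α₁ × DIC = 0.9202 × 2.02 = 1.86 mmol/kg

[HCO3⁻] = 1.86 mmol/kg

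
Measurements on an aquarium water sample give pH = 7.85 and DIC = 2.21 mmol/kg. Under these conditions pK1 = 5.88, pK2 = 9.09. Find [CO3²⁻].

α₂ = 1 / (1 + [H⁺]/K2 + [H⁺]²/(K1K2)) = 1 / (1 + 10^+1.24 + 10^-0.73)
   = 1 / (1 + 17.378 + 0.18621) = 1/18.564 = 0.05387
[CO3²⁻] = α₂ × DIC = 0.05387 × 2.21 = 0.119 mmol/kg

[CO3²⁻] = 0.119 mmol/kg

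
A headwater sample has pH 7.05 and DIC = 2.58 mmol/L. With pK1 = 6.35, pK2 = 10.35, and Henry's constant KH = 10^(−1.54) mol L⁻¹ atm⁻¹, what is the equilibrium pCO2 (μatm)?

pCO2 = 1.49×10^4 μatm

α₀ = 1 / (1 + K1/[H⁺] + K1K2/[H⁺]²) = 1 / (1 + 10^+0.70 + 10^-2.60)
   = 1 / (1 + 5.0119 + 0.0025119) = 1/6.0144 = 0.1663
[CO2*] = α₀ × DIC = 0.1663 × 2.58 = 0.4290 mmol/L
pCO2 = [CO2*]/KH = 4.290×10^-4 / 2.884×10^-2 = 1.49×10^4 μatm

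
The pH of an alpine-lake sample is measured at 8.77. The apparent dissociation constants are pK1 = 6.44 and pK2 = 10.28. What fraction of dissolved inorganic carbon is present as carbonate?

α₂ = 1 / (1 + [H⁺]/K2 + [H⁺]²/(K1K2)) = 1 / (1 + 10^+1.51 + 10^-0.82)
   = 1 / (1 + 32.359 + 0.15136) = 1/33.511 = 0.02984

α₂ = 0.0298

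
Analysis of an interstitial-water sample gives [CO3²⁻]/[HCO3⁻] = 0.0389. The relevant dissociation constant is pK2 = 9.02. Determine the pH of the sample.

From K2 = [H⁺][CO3²⁻]/[HCO3⁻]:  pH = pK2 + log₁₀([CO3²⁻]/[HCO3⁻])
log₁₀(0.0389) = -1.410
pH = 9.02 + (-1.410) = 7.61

pH = 7.61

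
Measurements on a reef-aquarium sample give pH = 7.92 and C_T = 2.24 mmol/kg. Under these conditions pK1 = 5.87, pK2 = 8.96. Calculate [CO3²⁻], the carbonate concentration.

α₂ = 1 / (1 + [H⁺]/K2 + [H⁺]²/(K1K2)) = 1 / (1 + 10^+1.04 + 10^-1.01)
   = 1 / (1 + 10.965 + 0.097724) = 1/12.063 = 0.08290
[CO3²⁻] = α₂ × DIC = 0.08290 × 2.24 = 0.186 mmol/kg

[CO3²⁻] = 0.186 mmol/kg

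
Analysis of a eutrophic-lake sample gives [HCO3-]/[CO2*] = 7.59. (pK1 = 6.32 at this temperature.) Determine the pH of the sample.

From K1 = [H⁺][HCO3-]/[CO2*]:  pH = pK1 + log₁₀([HCO3-]/[CO2*])
log₁₀(7.59) = +0.880
pH = 6.32 + (+0.880) = 7.20

pH = 7.20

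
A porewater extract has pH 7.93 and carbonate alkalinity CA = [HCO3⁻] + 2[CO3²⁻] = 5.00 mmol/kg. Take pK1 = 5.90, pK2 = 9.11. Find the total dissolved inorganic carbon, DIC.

CA = [HCO3⁻] + 2[CO3²⁻] = (α₁ + 2α₂)·DIC
At pH 7.93: [H⁺]/K1 = 10^-2.03 = 0.0093325, K2/[H⁺] = 10^-1.18 = 0.066069
α₁ = 1/(1 + 0.0093325 + 0.066069) = 1/1.0754 = 0.9299; α₂ = α₁·K2/[H⁺] = 0.06144
α₁ + 2α₂ = 1.0528
DIC = CA / (α₁ + 2α₂) = 5.00 / 1.0528 = 4.75 mmol/kg

DIC = 4.75 mmol/kg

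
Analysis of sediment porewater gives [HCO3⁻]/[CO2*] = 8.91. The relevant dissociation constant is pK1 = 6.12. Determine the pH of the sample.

From K1 = [H⁺][HCO3⁻]/[CO2*]:  pH = pK1 + log₁₀([HCO3⁻]/[CO2*])
log₁₀(8.91) = +0.950
pH = 6.12 + (+0.950) = 7.07

pH = 7.07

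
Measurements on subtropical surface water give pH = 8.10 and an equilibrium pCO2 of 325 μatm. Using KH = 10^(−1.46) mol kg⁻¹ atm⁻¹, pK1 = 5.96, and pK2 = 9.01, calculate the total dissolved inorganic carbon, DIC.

DIC = 1.76 mmol/kg

[CO2*] = KH · pCO2 = 10^(−1.46) × 325×10^-6 = 1.127×10^-5 mol/kg
α₀ = 1/(1 + K1/[H⁺] + K1K2/[H⁺]²) = 1/(1 + 10^+2.14 + 10^+1.23) = 0.006409
DIC = [CO2*]/α₀ = 1.127×10^-5 / 0.006409 = 1.76 mmol/kg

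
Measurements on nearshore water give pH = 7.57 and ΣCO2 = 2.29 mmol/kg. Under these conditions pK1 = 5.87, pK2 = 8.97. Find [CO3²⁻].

α₂ = 1 / (1 + [H⁺]/K2 + [H⁺]²/(K1K2)) = 1 / (1 + 10^+1.40 + 10^-0.30)
   = 1 / (1 + 25.119 + 0.50119) = 1/26.620 = 0.03757
[CO3²⁻] = α₂ × DIC = 0.03757 × 2.29 = 0.0860 mmol/kg

[CO3²⁻] = 0.0860 mmol/kg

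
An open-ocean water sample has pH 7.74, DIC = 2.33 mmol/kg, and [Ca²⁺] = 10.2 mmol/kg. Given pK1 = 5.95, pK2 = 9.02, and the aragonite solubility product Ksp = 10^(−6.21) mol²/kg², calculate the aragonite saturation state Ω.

α₂ = 1 / (1 + [H⁺]/K2 + [H⁺]²/(K1K2)) = 1 / (1 + 10^+1.28 + 10^-0.51)
   = 1 / (1 + 19.055 + 0.30903) = 1/20.364 = 0.04911
[CO3²⁻] = α₂ × DIC = 0.04911 × 2.33 = 0.1144 mmol/kg
Ksp = 10^(−6.21) = 6.166×10^-7
Ω = [Ca²⁺][CO3²⁻]/Ksp = (10.2×10^-3)(1.144×10^-4) / 6.166×10^-7 = 1.89

Ω = 1.89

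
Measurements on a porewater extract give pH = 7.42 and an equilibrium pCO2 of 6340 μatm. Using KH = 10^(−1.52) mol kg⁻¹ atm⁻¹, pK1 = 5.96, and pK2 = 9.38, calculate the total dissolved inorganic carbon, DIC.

[CO2*] = KH · pCO2 = 10^(−1.52) × 6340×10^-6 = 1.915×10^-4 mol/kg
α₀ = 1/(1 + K1/[H⁺] + K1K2/[H⁺]²) = 1/(1 + 10^+1.46 + 10^-0.50) = 0.03316
DIC = [CO2*]/α₀ = 1.915×10^-4 / 0.03316 = 5.77 mmol/kg

DIC = 5.77 mmol/kg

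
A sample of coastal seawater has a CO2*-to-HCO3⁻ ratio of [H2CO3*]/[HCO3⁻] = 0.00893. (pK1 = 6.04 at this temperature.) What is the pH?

From K1 = [H⁺][HCO3⁻]/[H2CO3*]:  pH = pK1 − log₁₀([H2CO3*]/[HCO3⁻])
log₁₀(0.00893) = -2.049
pH = 6.04 − (-2.049) = 8.09

pH = 8.09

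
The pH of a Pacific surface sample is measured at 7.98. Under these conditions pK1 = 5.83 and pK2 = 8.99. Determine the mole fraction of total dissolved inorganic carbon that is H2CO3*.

α₀ = 1 / (1 + K1/[H⁺] + K1K2/[H⁺]²) = 1 / (1 + 10^+2.15 + 10^+1.14)
   = 1 / (1 + 141.25 + 13.804) = 1/156.06 = 0.006408

α₀ = 0.00641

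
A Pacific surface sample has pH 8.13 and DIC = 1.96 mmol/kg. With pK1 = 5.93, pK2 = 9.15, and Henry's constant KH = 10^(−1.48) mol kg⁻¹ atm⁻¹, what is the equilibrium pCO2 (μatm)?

pCO2 = 339 μatm

α₀ = 1 / (1 + K1/[H⁺] + K1K2/[H⁺]²) = 1 / (1 + 10^+2.20 + 10^+1.18)
   = 1 / (1 + 158.49 + 15.136) = 1/174.62 = 0.005727
[CO2*] = α₀ × DIC = 0.005727 × 1.96 = 0.01122 mmol/kg = 11.22 μmol/kg
pCO2 = [CO2*]/KH = 1.122×10^-5 / 3.311×10^-2 = 339 μatm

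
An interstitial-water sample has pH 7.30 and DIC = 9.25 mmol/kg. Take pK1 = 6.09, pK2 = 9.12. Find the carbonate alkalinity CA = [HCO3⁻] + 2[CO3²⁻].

CA = [HCO3⁻] + 2[CO3²⁻] = (α₁ + 2α₂)·DIC
At pH 7.30: [H⁺]/K1 = 10^-1.21 = 0.061660, K2/[H⁺] = 10^-1.82 = 0.015136
α₁ = 1/(1 + 0.061660 + 0.015136) = 1/1.0768 = 0.9287; α₂ = α₁·K2/[H⁺] = 0.01406
α₁ + 2α₂ = 0.9568
CA = 0.9568 × 9.25 = 8.85 mmol/kg

CA = 8.85 mmol/kg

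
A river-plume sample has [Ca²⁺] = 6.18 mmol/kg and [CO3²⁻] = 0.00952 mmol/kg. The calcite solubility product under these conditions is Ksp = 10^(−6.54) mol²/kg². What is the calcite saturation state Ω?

Ksp = 10^(−6.54) = 2.884×10^-7
Ω = [Ca²⁺][CO3²⁻]/Ksp = (6.18×10^-3)(0.00952×10^-3) / 2.884×10^-7 = 0.204

Ω = 0.204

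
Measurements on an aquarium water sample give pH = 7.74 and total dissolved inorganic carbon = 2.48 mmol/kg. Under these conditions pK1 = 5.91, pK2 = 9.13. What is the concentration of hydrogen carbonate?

α₁ = 1 / (1 + [H⁺]/K1 + K2/[H⁺]) = 1 / (1 + 10^-1.83 + 10^-1.39)
   = 1 / (1 + 0.014791 + 0.040738) = 1/1.0555 = 0.9474
[HCO3⁻] = α₁ × DIC = 0.9474 × 2.48 = 2.35 mmol/kg

[HCO3⁻] = 2.35 mmol/kg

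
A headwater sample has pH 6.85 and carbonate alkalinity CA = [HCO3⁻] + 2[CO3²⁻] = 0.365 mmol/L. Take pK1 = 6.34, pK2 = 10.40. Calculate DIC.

CA = [HCO3⁻] + 2[CO3²⁻] = (α₁ + 2α₂)·DIC
At pH 6.85: [H⁺]/K1 = 10^-0.51 = 0.30903, K2/[H⁺] = 10^-3.55 = 0.00028184
α₁ = 1/(1 + 0.30903 + 0.00028184) = 1/1.3093 = 0.7638; α₂ = α₁·K2/[H⁺] = 0.0002153
α₁ + 2α₂ = 0.7642
DIC = CA / (α₁ + 2α₂) = 0.365 / 0.7642 = 0.478 mmol/L

DIC = 0.478 mmol/L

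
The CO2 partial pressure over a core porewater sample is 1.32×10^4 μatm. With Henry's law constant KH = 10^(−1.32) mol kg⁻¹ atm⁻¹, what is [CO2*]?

[CO2*] = 632 μmol/kg

KH = 10^(−1.32) = 4.786×10^-2 mol kg⁻¹ atm⁻¹
[CO2*] = KH · pCO2 = 4.786×10^-2 × 1.32×10^4×10^-6 atm = 6.32×10^-4 mol/kg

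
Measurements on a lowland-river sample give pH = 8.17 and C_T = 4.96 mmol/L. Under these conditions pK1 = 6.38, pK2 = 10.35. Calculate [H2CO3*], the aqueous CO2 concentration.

[CO2*] = 0.0786 mmol/L

α₀ = 1 / (1 + K1/[H⁺] + K1K2/[H⁺]²) = 1 / (1 + 10^+1.79 + 10^-0.39)
   = 1 / (1 + 61.660 + 0.40738) = 1/63.067 = 0.01586
[CO2*] = α₀ × DIC = 0.01586 × 4.96 = 0.0786 mmol/L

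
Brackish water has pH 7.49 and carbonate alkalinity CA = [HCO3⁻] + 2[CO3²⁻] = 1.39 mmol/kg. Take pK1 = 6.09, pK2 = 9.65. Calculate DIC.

CA = [HCO3⁻] + 2[CO3²⁻] = (α₁ + 2α₂)·DIC
At pH 7.49: [H⁺]/K1 = 10^-1.40 = 0.039811, K2/[H⁺] = 10^-2.16 = 0.0069183
α₁ = 1/(1 + 0.039811 + 0.0069183) = 1/1.0467 = 0.9554; α₂ = α₁·K2/[H⁺] = 0.006609
α₁ + 2α₂ = 0.9686
DIC = CA / (α₁ + 2α₂) = 1.39 / 0.9686 = 1.44 mmol/kg

DIC = 1.44 mmol/kg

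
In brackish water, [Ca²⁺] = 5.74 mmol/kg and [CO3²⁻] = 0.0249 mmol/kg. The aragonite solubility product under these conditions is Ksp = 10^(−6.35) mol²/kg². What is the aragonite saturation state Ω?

Ω = 0.320

Ksp = 10^(−6.35) = 4.467×10^-7
Ω = [Ca²⁺][CO3²⁻]/Ksp = (5.74×10^-3)(0.0249×10^-3) / 4.467×10^-7 = 0.320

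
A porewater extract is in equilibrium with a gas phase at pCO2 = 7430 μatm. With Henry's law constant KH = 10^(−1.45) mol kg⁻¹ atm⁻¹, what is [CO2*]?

KH = 10^(−1.45) = 3.548×10^-2 mol kg⁻¹ atm⁻¹
[CO2*] = KH · pCO2 = 3.548×10^-2 × 7430×10^-6 atm = 2.64×10^-4 mol/kg

[CO2*] = 264 μmol/kg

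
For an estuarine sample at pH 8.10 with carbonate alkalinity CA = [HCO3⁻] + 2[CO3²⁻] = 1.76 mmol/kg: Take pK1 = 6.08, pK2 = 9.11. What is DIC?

DIC = 1.63 mmol/kg

CA = [HCO3⁻] + 2[CO3²⁻] = (α₁ + 2α₂)·DIC
At pH 8.10: [H⁺]/K1 = 10^-2.02 = 0.0095499, K2/[H⁺] = 10^-1.01 = 0.097724
α₁ = 1/(1 + 0.0095499 + 0.097724) = 1/1.1073 = 0.9031; α₂ = α₁·K2/[H⁺] = 0.08826
α₁ + 2α₂ = 1.0796
DIC = CA / (α₁ + 2α₂) = 1.76 / 1.0796 = 1.63 mmol/kg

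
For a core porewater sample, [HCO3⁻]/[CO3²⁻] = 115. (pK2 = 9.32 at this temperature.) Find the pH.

pH = 7.26

From K2 = [H⁺][CO3²⁻]/[HCO3⁻]:  pH = pK2 − log₁₀([HCO3⁻]/[CO3²⁻])
log₁₀(115) = +2.061
pH = 9.32 − (+2.061) = 7.26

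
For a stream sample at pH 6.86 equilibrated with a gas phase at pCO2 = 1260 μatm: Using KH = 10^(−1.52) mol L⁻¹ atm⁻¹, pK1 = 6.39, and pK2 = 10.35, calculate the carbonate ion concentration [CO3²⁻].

[CO3²⁻] = 0.0363 μmol/L

[CO2*] = KH · pCO2 = 10^(−1.52) × 1260×10^-6 = 3.805×10^-5 mol/L
α₀ = 1/(1 + K1/[H⁺] + K1K2/[H⁺]²) = 1/(1 + 10^+0.47 + 10^-3.02) = 0.2530
DIC = [CO2*]/α₀ = 3.805×10^-5 / 0.2530 = 0.1504 mmol/L
[CO3²⁻] = α₂·DIC; α₂ = 0.0002416, so [CO3²⁻] = 0.0002416 × 0.1504 = 3.63×10^-5 mmol/L = 0.0363 μmol/L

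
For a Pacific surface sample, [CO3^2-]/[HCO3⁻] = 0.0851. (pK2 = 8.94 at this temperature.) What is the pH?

From K2 = [H⁺][CO3^2-]/[HCO3⁻]:  pH = pK2 + log₁₀([CO3^2-]/[HCO3⁻])
log₁₀(0.0851) = -1.070
pH = 8.94 + (-1.070) = 7.87

pH = 7.87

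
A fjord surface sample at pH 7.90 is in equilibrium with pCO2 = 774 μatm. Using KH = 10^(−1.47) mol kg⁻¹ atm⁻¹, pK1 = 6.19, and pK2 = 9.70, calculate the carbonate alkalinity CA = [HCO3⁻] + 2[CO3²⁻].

[CO2*] = KH · pCO2 = 10^(−1.47) × 774×10^-6 = 2.623×10^-5 mol/kg
α₀ = 1/(1 + K1/[H⁺] + K1K2/[H⁺]²) = 1/(1 + 10^+1.71 + 10^-0.09) = 0.01883
DIC = [CO2*]/α₀ = 2.623×10^-5 / 0.01883 = 1.393 mmol/kg
CA = (α₁ + 2α₂)·DIC = (0.9659 + 2×0.01531) × 1.393 = 1.39 mmol/kg

CA = 1.39 mmol/kg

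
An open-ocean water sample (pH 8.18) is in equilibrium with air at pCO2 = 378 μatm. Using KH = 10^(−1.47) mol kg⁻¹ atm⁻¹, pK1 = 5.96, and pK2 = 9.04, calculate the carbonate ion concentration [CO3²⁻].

[CO2*] = KH · pCO2 = 10^(−1.47) × 378×10^-6 = 1.281×10^-5 mol/kg
α₀ = 1/(1 + K1/[H⁺] + K1K2/[H⁺]²) = 1/(1 + 10^+2.22 + 10^+1.36) = 0.005267
DIC = [CO2*]/α₀ = 1.281×10^-5 / 0.005267 = 2.432 mmol/kg
[CO3²⁻] = α₂·DIC; α₂ = 0.1207, so [CO3²⁻] = 0.1207 × 2.432 = 0.293 mmol/kg

[CO3²⁻] = 0.293 mmol/kg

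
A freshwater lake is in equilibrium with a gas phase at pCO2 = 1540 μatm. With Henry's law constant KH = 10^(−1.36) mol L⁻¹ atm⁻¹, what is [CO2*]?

KH = 10^(−1.36) = 4.365×10^-2 mol L⁻¹ atm⁻¹
[CO2*] = KH · pCO2 = 4.365×10^-2 × 1540×10^-6 atm = 6.72×10^-5 mol/L

[CO2*] = 67.2 μmol/L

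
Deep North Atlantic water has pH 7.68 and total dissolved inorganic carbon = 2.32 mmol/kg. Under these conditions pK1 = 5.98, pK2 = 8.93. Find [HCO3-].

α₁ = 1 / (1 + [H⁺]/K1 + K2/[H⁺]) = 1 / (1 + 10^-1.70 + 10^-1.25)
   = 1 / (1 + 0.019953 + 0.056234) = 1/1.0762 = 0.9292
[HCO3⁻] = α₁ × DIC = 0.9292 × 2.32 = 2.16 mmol/kg

[HCO3⁻] = 2.16 mmol/kg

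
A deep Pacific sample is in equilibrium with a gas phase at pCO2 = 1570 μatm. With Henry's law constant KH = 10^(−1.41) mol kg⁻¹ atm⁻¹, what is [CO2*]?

KH = 10^(−1.41) = 3.890×10^-2 mol kg⁻¹ atm⁻¹
[CO2*] = KH · pCO2 = 3.890×10^-2 × 1570×10^-6 atm = 6.11×10^-5 mol/kg

[CO2*] = 61.1 μmol/kg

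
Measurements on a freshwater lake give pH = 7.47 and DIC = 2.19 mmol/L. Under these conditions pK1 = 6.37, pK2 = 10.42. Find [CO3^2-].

[CO3²⁻] = 2.27 μmol/L

α₂ = 1 / (1 + [H⁺]/K2 + [H⁺]²/(K1K2)) = 1 / (1 + 10^+2.95 + 10^+1.85)
   = 1 / (1 + 891.25 + 70.795) = 1/963.05 = 0.001038
[CO3²⁻] = α₂ × DIC = 0.001038 × 2.19 = 0.00227 mmol/L = 2.27 μmol/L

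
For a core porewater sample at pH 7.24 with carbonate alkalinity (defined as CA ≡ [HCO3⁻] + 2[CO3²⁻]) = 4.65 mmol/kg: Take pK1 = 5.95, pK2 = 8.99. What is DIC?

DIC = 4.80 mmol/kg

CA = [HCO3⁻] + 2[CO3²⁻] = (α₁ + 2α₂)·DIC
At pH 7.24: [H⁺]/K1 = 10^-1.29 = 0.051286, K2/[H⁺] = 10^-1.75 = 0.017783
α₁ = 1/(1 + 0.051286 + 0.017783) = 1/1.0691 = 0.9354; α₂ = α₁·K2/[H⁺] = 0.01663
α₁ + 2α₂ = 0.9687
DIC = CA / (α₁ + 2α₂) = 4.65 / 0.9687 = 4.80 mmol/kg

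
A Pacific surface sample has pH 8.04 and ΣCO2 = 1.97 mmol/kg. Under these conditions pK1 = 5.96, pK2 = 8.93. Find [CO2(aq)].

[CO2*] = 14.4 μmol/kg

α₀ = 1 / (1 + K1/[H⁺] + K1K2/[H⁺]²) = 1 / (1 + 10^+2.08 + 10^+1.19)
   = 1 / (1 + 120.23 + 15.488) = 1/136.71 = 0.007315
[CO2*] = α₀ × DIC = 0.007315 × 1.97 = 0.0144 mmol/kg = 14.4 μmol/kg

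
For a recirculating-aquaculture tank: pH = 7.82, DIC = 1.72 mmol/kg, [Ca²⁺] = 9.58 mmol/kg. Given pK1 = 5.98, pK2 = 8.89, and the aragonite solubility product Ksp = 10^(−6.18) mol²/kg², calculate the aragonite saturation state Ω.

α₂ = 1 / (1 + [H⁺]/K2 + [H⁺]²/(K1K2)) = 1 / (1 + 10^+1.07 + 10^-0.77)
   = 1 / (1 + 11.749 + 0.16982) = 1/12.919 = 0.07741
[CO3²⁻] = α₂ × DIC = 0.07741 × 1.72 = 0.1331 mmol/kg
Ksp = 10^(−6.18) = 6.607×10^-7
Ω = [Ca²⁺][CO3²⁻]/Ksp = (9.58×10^-3)(1.331×10^-4) / 6.607×10^-7 = 1.93

Ω = 1.93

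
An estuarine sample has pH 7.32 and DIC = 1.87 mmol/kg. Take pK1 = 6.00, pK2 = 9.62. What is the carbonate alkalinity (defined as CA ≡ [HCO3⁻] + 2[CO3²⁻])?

CA = [HCO3⁻] + 2[CO3²⁻] = (α₁ + 2α₂)·DIC
At pH 7.32: [H⁺]/K1 = 10^-1.32 = 0.047863, K2/[H⁺] = 10^-2.30 = 0.0050119
α₁ = 1/(1 + 0.047863 + 0.0050119) = 1/1.0529 = 0.9498; α₂ = α₁·K2/[H⁺] = 0.004760
α₁ + 2α₂ = 0.9593
CA = 0.9593 × 1.87 = 1.79 mmol/kg

CA = 1.79 mmol/kg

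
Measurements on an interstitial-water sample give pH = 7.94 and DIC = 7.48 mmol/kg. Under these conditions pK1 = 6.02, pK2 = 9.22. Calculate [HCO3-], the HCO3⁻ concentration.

[HCO3⁻] = 7.03 mmol/kg

α₁ = 1 / (1 + [H⁺]/K1 + K2/[H⁺]) = 1 / (1 + 10^-1.92 + 10^-1.28)
   = 1 / (1 + 0.012023 + 0.052481) = 1/1.0645 = 0.9394
[HCO3⁻] = α₁ × DIC = 0.9394 × 7.48 = 7.03 mmol/kg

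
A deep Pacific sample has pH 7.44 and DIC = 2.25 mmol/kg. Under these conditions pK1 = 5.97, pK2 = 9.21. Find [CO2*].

α₀ = 1 / (1 + K1/[H⁺] + K1K2/[H⁺]²) = 1 / (1 + 10^+1.47 + 10^-0.30)
   = 1 / (1 + 29.512 + 0.50119) = 1/31.013 = 0.03224
[CO2*] = α₀ × DIC = 0.03224 × 2.25 = 0.0725 mmol/kg

[CO2*] = 0.0725 mmol/kg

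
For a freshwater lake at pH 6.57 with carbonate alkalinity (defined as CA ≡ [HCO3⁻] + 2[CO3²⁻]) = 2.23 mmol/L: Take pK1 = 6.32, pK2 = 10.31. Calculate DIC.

DIC = 3.48 mmol/L

CA = [HCO3⁻] + 2[CO3²⁻] = (α₁ + 2α₂)·DIC
At pH 6.57: [H⁺]/K1 = 10^-0.25 = 0.56234, K2/[H⁺] = 10^-3.74 = 0.00018197
α₁ = 1/(1 + 0.56234 + 0.00018197) = 1/1.5625 = 0.6400; α₂ = α₁·K2/[H⁺] = 0.0001165
α₁ + 2α₂ = 0.6402
DIC = CA / (α₁ + 2α₂) = 2.23 / 0.6402 = 3.48 mmol/L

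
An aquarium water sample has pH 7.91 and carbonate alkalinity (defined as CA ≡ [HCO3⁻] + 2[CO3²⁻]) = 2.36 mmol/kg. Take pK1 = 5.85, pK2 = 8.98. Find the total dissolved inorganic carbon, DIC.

CA = [HCO3⁻] + 2[CO3²⁻] = (α₁ + 2α₂)·DIC
At pH 7.91: [H⁺]/K1 = 10^-2.06 = 0.0087096, K2/[H⁺] = 10^-1.07 = 0.085114
α₁ = 1/(1 + 0.0087096 + 0.085114) = 1/1.0938 = 0.9142; α₂ = α₁·K2/[H⁺] = 0.07781
α₁ + 2α₂ = 1.0699
DIC = CA / (α₁ + 2α₂) = 2.36 / 1.0699 = 2.21 mmol/kg

DIC = 2.21 mmol/kg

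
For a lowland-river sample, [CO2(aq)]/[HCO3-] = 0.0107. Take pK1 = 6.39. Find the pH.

pH = 8.36

From K1 = [H⁺][HCO3-]/[CO2(aq)]:  pH = pK1 − log₁₀([CO2(aq)]/[HCO3-])
log₁₀(0.0107) = -1.971
pH = 6.39 − (-1.971) = 8.36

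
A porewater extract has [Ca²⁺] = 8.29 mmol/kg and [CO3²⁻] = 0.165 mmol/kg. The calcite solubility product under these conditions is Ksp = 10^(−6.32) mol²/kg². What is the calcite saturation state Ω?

Ksp = 10^(−6.32) = 4.786×10^-7
Ω = [Ca²⁺][CO3²⁻]/Ksp = (8.29×10^-3)(0.165×10^-3) / 4.786×10^-7 = 2.86

Ω = 2.86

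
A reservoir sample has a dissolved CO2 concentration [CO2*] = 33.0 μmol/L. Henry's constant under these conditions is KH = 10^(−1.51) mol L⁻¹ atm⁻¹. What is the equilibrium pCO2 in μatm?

pCO2 = 1070 μatm

KH = 10^(−1.51) = 3.090×10^-2 mol L⁻¹ atm⁻¹
pCO2 = [CO2*]/KH = 33.0×10^-6 / 3.090×10^-2 = 1.07×10^-3 atm = 1070 μatm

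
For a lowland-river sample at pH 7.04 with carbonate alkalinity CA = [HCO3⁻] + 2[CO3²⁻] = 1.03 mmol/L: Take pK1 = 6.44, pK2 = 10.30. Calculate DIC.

CA = [HCO3⁻] + 2[CO3²⁻] = (α₁ + 2α₂)·DIC
At pH 7.04: [H⁺]/K1 = 10^-0.60 = 0.25119, K2/[H⁺] = 10^-3.26 = 0.00054954
α₁ = 1/(1 + 0.25119 + 0.00054954) = 1/1.2517 = 0.7989; α₂ = α₁·K2/[H⁺] = 0.0004390
α₁ + 2α₂ = 0.7998
DIC = CA / (α₁ + 2α₂) = 1.03 / 0.7998 = 1.29 mmol/L

DIC = 1.29 mmol/L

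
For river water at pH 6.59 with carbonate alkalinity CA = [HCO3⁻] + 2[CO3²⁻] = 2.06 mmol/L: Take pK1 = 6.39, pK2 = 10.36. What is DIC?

CA = [HCO3⁻] + 2[CO3²⁻] = (α₁ + 2α₂)·DIC
At pH 6.59: [H⁺]/K1 = 10^-0.20 = 0.63096, K2/[H⁺] = 10^-3.77 = 0.00016982
α₁ = 1/(1 + 0.63096 + 0.00016982) = 1/1.6311 = 0.6131; α₂ = α₁·K2/[H⁺] = 0.0001041
α₁ + 2α₂ = 0.6133
DIC = CA / (α₁ + 2α₂) = 2.06 / 0.6133 = 3.36 mmol/L

DIC = 3.36 mmol/L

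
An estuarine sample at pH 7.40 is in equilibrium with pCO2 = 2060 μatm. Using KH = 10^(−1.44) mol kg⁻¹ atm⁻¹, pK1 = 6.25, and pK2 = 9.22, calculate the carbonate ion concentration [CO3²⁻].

[CO3²⁻] = 16.0 μmol/kg

[CO2*] = KH · pCO2 = 10^(−1.44) × 2060×10^-6 = 7.479×10^-5 mol/kg
α₀ = 1/(1 + K1/[H⁺] + K1K2/[H⁺]²) = 1/(1 + 10^+1.15 + 10^-0.67) = 0.06519
DIC = [CO2*]/α₀ = 7.479×10^-5 / 0.06519 = 1.147 mmol/kg
[CO3²⁻] = α₂·DIC; α₂ = 0.01394, so [CO3²⁻] = 0.01394 × 1.147 = 0.0160 mmol/kg = 16.0 μmol/kg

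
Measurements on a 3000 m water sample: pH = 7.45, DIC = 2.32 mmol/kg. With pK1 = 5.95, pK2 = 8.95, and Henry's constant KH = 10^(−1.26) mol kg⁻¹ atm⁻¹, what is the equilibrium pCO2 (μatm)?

pCO2 = 1260 μatm

α₀ = 1 / (1 + K1/[H⁺] + K1K2/[H⁺]²) = 1 / (1 + 10^+1.50 + 10^+0.00)
   = 1 / (1 + 31.623 + 1.0000) = 1/33.623 = 0.02974
[CO2*] = α₀ × DIC = 0.02974 × 2.32 = 0.06900 mmol/kg
pCO2 = [CO2*]/KH = 6.900×10^-5 / 5.495×10^-2 = 1260 μatm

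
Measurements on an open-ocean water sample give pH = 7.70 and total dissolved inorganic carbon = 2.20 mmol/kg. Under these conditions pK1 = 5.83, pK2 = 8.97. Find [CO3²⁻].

[CO3²⁻] = 0.111 mmol/kg

α₂ = 1 / (1 + [H⁺]/K2 + [H⁺]²/(K1K2)) = 1 / (1 + 10^+1.27 + 10^-0.60)
   = 1 / (1 + 18.621 + 0.25119) = 1/19.872 = 0.05032
[CO3²⁻] = α₂ × DIC = 0.05032 × 2.20 = 0.111 mmol/kg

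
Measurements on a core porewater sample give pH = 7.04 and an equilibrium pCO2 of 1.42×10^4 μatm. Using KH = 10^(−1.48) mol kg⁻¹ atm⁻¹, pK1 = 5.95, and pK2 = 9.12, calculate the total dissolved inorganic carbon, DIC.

DIC = 6.30 mmol/kg

[CO2*] = KH · pCO2 = 10^(−1.48) × 1.42×10^4×10^-6 = 4.702×10^-4 mol/kg
α₀ = 1/(1 + K1/[H⁺] + K1K2/[H⁺]²) = 1/(1 + 10^+1.09 + 10^-0.99) = 0.07460
DIC = [CO2*]/α₀ = 4.702×10^-4 / 0.07460 = 6.30 mmol/kg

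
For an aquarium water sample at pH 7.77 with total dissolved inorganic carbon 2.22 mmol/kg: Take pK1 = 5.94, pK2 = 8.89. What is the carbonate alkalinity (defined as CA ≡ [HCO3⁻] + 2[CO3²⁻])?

CA = [HCO3⁻] + 2[CO3²⁻] = (α₁ + 2α₂)·DIC
At pH 7.77: [H⁺]/K1 = 10^-1.83 = 0.014791, K2/[H⁺] = 10^-1.12 = 0.075858
α₁ = 1/(1 + 0.014791 + 0.075858) = 1/1.0906 = 0.9169; α₂ = α₁·K2/[H⁺] = 0.06955
α₁ + 2α₂ = 1.0560
CA = 1.0560 × 2.22 = 2.34 mmol/kg

CA = 2.34 mmol/kg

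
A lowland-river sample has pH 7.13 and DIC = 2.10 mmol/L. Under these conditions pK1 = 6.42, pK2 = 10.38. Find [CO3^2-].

α₂ = 1 / (1 + [H⁺]/K2 + [H⁺]²/(K1K2)) = 1 / (1 + 10^+3.25 + 10^+2.54)
   = 1 / (1 + 1778.3 + 346.74) = 1/2126.0 = 0.0004704
[CO3²⁻] = α₂ × DIC = 0.0004704 × 2.10 = 0.000988 mmol/L = 0.988 μmol/L

[CO3²⁻] = 0.988 μmol/L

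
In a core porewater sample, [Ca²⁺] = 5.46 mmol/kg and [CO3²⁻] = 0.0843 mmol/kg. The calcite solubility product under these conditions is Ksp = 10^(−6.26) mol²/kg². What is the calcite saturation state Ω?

Ω = 0.838

Ksp = 10^(−6.26) = 5.495×10^-7
Ω = [Ca²⁺][CO3²⁻]/Ksp = (5.46×10^-3)(0.0843×10^-3) / 5.495×10^-7 = 0.838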